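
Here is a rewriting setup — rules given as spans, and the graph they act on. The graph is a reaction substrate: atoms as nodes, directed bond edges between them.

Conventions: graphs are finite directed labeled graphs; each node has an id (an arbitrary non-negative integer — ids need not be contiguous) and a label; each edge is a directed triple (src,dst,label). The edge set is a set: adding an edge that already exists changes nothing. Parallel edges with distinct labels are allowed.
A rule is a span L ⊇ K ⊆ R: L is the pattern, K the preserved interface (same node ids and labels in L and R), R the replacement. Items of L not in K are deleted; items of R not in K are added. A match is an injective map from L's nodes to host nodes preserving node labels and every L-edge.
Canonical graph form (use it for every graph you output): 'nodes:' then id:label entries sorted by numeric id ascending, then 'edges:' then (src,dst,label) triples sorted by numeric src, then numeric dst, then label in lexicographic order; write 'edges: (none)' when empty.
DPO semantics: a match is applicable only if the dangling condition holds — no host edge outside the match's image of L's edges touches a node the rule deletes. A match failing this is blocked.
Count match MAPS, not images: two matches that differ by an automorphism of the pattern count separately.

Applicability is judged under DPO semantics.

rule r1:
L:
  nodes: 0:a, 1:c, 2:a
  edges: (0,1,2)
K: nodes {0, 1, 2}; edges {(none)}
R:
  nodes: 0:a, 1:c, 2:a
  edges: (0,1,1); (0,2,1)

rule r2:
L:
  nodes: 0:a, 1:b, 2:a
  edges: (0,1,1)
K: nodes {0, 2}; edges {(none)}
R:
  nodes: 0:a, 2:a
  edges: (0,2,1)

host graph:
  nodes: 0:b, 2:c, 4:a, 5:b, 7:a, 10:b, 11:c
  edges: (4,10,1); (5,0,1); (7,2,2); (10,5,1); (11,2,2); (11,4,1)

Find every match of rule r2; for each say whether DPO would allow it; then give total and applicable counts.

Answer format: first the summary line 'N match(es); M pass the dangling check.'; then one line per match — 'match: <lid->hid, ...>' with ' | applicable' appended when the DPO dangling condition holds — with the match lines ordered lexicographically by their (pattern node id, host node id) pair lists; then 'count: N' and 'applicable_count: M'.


1 match(es); 0 pass the dangling check.
match: 0->4, 1->10, 2->7
count: 1
applicable_count: 0


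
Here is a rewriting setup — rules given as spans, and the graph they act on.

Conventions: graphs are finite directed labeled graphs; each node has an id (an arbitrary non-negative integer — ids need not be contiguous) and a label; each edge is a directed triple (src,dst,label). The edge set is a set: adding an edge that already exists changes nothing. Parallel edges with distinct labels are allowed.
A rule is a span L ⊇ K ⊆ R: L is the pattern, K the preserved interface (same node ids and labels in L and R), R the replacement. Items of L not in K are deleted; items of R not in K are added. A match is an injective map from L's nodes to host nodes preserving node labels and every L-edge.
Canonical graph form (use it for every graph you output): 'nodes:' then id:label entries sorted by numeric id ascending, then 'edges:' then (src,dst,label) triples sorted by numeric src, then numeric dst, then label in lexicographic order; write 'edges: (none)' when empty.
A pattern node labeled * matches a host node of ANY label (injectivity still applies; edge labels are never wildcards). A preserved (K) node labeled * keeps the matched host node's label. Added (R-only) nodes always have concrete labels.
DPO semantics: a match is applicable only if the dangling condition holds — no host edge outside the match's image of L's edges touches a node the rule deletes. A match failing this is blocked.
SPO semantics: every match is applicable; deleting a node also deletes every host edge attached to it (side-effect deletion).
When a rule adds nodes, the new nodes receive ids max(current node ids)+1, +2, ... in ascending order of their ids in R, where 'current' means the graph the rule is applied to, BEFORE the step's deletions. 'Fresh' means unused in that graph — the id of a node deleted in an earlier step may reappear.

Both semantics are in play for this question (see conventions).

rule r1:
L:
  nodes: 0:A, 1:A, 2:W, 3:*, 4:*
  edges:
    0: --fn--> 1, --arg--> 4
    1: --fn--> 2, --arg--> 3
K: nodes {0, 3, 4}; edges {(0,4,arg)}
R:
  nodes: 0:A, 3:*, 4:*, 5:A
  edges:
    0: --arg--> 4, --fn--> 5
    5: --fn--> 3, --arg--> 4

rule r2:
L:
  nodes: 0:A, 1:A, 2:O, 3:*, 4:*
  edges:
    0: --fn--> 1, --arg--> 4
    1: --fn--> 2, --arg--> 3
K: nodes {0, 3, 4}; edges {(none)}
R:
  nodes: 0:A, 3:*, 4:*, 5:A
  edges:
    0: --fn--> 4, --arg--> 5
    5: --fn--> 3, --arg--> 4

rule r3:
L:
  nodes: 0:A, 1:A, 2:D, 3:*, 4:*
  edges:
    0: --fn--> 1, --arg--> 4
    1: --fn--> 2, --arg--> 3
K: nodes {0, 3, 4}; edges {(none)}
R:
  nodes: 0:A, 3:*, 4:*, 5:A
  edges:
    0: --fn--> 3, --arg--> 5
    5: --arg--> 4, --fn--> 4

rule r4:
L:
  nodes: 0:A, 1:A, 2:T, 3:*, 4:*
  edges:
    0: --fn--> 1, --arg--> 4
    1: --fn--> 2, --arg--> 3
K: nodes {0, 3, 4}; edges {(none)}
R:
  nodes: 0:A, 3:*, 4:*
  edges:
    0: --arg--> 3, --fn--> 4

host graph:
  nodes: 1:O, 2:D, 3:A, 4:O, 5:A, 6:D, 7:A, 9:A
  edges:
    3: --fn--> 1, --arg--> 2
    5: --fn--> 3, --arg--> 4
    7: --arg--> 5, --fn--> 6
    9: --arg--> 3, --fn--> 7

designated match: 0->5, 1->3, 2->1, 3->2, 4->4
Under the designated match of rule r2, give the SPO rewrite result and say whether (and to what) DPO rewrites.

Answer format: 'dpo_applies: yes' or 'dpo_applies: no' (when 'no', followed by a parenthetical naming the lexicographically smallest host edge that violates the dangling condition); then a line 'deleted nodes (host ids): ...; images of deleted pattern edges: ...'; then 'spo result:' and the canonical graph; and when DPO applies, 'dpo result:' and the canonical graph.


dpo_applies: no
(the rule deletes node 3, which keeps host edge (9,3,arg) outside the match image — the dangling condition fails, DPO blocks; SPO proceeds and side-deletes such edges)
deleted nodes (host ids): 1, 3; images of deleted pattern edges: (3,1,fn); (3,2,arg); (5,3,fn); (5,4,arg)
spo result:
nodes: 2:D, 4:O, 5:A, 6:D, 7:A, 9:A, 10:A
edges: (5,4,fn); (5,10,arg); (7,5,arg); (7,6,fn); (9,7,fn); (10,2,fn); (10,4,arg)


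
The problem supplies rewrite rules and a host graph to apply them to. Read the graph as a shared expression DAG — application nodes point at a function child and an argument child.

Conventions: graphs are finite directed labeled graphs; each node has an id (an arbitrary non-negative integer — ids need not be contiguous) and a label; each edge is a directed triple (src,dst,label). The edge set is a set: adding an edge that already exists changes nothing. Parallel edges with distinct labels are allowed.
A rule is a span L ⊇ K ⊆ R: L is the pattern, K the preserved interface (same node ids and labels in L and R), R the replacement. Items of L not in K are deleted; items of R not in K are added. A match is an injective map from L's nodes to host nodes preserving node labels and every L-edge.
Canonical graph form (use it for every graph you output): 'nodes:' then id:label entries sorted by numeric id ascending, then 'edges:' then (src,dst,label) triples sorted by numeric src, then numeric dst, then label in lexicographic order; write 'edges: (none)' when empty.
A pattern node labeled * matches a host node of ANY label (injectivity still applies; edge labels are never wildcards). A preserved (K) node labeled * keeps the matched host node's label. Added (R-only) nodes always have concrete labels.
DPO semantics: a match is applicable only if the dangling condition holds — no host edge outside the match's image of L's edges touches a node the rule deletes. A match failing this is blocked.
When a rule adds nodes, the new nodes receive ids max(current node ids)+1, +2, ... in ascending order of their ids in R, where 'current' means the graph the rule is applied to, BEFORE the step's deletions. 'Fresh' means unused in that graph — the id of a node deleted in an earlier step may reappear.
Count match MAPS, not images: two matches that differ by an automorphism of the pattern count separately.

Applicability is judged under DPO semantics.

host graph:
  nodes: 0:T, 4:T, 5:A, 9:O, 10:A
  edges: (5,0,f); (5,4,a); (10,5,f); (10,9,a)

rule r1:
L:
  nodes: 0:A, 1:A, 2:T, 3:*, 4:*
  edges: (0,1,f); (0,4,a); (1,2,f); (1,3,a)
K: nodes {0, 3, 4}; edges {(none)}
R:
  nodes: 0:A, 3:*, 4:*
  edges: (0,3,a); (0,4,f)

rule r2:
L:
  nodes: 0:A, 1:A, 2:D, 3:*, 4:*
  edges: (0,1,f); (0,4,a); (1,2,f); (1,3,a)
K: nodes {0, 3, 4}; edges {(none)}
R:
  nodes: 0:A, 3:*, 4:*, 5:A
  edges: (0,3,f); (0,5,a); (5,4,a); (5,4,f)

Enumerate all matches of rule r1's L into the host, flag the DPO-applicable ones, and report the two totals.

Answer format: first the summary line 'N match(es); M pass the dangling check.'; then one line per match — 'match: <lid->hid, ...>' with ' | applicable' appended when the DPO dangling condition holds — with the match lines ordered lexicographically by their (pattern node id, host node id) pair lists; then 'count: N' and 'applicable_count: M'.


1 match(es); 1 pass the dangling check.
match: 0->10, 1->5, 2->0, 3->4, 4->9 | applicable
count: 1
applicable_count: 1


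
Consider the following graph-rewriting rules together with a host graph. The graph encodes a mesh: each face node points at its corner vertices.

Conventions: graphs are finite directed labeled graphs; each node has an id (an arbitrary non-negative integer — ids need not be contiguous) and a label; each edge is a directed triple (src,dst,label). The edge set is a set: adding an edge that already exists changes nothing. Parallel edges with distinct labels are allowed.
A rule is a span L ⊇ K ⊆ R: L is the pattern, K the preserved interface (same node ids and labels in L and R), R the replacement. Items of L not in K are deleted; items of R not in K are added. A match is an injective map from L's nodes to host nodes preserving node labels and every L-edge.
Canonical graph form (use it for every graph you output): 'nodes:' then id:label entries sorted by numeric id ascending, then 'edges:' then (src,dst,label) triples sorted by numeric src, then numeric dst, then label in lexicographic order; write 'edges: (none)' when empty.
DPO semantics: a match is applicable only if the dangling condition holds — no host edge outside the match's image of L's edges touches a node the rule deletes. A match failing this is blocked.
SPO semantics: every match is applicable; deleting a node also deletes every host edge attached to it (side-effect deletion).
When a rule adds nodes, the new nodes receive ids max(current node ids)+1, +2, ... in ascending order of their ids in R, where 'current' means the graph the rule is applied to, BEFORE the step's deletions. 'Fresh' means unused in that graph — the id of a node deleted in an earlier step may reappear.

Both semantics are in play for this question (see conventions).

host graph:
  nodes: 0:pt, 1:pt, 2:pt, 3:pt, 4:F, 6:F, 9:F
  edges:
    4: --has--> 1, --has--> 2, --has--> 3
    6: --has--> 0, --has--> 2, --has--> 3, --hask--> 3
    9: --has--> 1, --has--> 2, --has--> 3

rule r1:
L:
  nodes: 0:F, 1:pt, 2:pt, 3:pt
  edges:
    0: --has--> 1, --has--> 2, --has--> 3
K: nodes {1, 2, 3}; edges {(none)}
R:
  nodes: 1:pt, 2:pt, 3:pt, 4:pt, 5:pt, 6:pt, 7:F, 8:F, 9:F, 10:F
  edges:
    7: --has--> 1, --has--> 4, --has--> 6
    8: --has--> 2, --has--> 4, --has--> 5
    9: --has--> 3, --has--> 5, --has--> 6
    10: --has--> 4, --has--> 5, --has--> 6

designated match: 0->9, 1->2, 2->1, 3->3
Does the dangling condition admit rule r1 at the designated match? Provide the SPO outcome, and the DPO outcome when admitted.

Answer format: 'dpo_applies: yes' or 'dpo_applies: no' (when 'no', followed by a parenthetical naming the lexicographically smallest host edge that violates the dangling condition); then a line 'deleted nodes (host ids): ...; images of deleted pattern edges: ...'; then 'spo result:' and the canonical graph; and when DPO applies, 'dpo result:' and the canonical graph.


dpo_applies: yes
deleted nodes (host ids): 9; images of deleted pattern edges: (9,1,has); (9,2,has); (9,3,has)
spo result:
nodes: 0:pt, 1:pt, 2:pt, 3:pt, 4:F, 6:F, 10:pt, 11:pt, 12:pt, 13:F, 14:F, 15:F, 16:F
edges: (4,1,has); (4,2,has); (4,3,has); (6,0,has); (6,2,has); (6,3,has); (6,3,hask); (13,2,has); (13,10,has); (13,12,has); (14,1,has); (14,10,has); (14,11,has); (15,3,has); (15,11,has); (15,12,has); (16,10,has); (16,11,has); (16,12,has)
dpo result:
nodes: 0:pt, 1:pt, 2:pt, 3:pt, 4:F, 6:F, 10:pt, 11:pt, 12:pt, 13:F, 14:F, 15:F, 16:F
edges: (4,1,has); (4,2,has); (4,3,has); (6,0,has); (6,2,has); (6,3,has); (6,3,hask); (13,2,has); (13,10,has); (13,12,has); (14,1,has); (14,10,has); (14,11,has); (15,3,has); (15,11,has); (15,12,has); (16,10,has); (16,11,has); (16,12,has)


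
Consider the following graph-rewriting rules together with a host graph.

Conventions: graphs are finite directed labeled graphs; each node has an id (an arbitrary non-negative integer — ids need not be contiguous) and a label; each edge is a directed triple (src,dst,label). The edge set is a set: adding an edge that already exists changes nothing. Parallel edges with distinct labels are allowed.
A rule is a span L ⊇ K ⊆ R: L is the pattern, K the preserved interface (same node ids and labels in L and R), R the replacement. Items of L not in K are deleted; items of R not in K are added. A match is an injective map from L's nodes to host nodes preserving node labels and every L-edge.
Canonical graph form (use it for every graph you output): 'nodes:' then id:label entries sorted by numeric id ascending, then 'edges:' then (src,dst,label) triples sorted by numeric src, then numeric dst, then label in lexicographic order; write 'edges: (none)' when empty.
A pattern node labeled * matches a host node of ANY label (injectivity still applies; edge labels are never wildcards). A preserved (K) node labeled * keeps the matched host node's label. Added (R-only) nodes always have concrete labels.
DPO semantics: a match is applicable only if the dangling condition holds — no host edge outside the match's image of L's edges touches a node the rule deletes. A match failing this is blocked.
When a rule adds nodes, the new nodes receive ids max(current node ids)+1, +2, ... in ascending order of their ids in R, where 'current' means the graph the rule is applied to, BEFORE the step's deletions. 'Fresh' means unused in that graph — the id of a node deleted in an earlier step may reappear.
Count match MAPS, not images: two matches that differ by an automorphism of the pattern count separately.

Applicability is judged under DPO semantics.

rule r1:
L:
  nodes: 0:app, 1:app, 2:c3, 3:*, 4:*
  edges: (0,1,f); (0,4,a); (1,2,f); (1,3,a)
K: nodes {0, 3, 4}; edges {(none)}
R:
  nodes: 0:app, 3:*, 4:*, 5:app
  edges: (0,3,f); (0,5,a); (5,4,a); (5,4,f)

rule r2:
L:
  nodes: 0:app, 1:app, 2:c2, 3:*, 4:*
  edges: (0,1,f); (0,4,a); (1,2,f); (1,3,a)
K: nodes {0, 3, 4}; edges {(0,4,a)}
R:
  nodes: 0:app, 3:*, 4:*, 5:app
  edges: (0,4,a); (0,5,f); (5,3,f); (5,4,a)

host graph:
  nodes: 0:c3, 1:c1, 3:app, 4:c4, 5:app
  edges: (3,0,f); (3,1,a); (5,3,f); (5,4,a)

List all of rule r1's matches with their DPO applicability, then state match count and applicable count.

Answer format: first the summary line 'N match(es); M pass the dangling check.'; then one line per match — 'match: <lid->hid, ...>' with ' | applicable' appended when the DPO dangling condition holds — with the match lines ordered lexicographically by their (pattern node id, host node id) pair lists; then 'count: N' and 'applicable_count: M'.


1 match(es); 1 pass the dangling check.
match: 0->5, 1->3, 2->0, 3->1, 4->4 | applicable
count: 1
applicable_count: 1


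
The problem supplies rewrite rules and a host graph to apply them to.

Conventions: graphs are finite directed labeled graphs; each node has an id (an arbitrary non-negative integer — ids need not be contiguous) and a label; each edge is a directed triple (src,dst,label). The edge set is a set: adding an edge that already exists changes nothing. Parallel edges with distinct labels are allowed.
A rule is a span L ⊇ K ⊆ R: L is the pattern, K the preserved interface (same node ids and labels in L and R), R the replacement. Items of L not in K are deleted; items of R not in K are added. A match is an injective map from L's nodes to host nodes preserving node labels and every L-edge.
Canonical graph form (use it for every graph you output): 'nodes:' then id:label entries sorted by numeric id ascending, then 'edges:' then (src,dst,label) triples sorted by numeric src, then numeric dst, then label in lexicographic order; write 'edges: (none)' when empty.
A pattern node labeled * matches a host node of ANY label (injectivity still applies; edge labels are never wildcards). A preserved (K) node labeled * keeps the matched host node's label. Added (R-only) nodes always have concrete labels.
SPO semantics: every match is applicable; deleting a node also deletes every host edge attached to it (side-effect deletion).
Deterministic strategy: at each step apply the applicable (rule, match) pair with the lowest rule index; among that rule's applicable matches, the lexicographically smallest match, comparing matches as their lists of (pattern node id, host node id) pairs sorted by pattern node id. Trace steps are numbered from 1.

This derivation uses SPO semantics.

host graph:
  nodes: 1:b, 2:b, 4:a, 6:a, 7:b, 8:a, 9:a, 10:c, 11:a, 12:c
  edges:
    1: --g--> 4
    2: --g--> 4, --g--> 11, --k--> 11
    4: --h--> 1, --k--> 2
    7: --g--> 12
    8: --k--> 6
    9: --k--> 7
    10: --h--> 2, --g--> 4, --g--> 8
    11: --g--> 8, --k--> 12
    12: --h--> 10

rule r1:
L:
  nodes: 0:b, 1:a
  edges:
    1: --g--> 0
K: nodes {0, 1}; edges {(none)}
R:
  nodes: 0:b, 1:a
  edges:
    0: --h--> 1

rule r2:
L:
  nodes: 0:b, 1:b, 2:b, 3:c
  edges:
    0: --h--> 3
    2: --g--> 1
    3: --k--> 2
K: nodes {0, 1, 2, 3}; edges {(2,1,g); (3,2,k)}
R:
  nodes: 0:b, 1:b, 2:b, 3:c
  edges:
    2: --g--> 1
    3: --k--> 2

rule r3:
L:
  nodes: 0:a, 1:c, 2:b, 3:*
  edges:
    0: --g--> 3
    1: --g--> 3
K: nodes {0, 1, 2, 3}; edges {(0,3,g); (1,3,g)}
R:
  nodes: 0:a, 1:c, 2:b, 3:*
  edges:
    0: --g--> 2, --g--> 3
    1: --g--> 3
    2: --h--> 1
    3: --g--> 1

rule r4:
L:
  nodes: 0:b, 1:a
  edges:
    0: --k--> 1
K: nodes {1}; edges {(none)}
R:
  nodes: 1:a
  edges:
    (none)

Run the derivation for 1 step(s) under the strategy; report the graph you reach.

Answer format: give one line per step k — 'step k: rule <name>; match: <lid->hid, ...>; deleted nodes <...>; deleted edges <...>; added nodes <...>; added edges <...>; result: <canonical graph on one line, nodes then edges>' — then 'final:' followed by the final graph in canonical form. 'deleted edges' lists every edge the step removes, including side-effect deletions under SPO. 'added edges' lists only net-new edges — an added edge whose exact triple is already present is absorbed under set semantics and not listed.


step 1: rule r3; match: 0->11, 1->10, 2->1, 3->8; deleted nodes (none); deleted edges (none); added nodes (none); added edges (1,10,h); (8,10,g); (11,1,g); result: nodes: 1:b, 2:b, 4:a, 6:a, 7:b, 8:a, 9:a, 10:c, 11:a, 12:c edges: (1,4,g); (1,10,h); (2,4,g); (2,11,g); (2,11,k); (4,1,h); (4,2,k); (7,12,g); (8,6,k); (8,10,g); (9,7,k); (10,2,h); (10,4,g); (10,8,g); (11,1,g); (11,8,g); (11,12,k); (12,10,h)
final:
nodes: 1:b, 2:b, 4:a, 6:a, 7:b, 8:a, 9:a, 10:c, 11:a, 12:c
edges: (1,4,g); (1,10,h); (2,4,g); (2,11,g); (2,11,k); (4,1,h); (4,2,k); (7,12,g); (8,6,k); (8,10,g); (9,7,k); (10,2,h); (10,4,g); (10,8,g); (11,1,g); (11,8,g); (11,12,k); (12,10,h)


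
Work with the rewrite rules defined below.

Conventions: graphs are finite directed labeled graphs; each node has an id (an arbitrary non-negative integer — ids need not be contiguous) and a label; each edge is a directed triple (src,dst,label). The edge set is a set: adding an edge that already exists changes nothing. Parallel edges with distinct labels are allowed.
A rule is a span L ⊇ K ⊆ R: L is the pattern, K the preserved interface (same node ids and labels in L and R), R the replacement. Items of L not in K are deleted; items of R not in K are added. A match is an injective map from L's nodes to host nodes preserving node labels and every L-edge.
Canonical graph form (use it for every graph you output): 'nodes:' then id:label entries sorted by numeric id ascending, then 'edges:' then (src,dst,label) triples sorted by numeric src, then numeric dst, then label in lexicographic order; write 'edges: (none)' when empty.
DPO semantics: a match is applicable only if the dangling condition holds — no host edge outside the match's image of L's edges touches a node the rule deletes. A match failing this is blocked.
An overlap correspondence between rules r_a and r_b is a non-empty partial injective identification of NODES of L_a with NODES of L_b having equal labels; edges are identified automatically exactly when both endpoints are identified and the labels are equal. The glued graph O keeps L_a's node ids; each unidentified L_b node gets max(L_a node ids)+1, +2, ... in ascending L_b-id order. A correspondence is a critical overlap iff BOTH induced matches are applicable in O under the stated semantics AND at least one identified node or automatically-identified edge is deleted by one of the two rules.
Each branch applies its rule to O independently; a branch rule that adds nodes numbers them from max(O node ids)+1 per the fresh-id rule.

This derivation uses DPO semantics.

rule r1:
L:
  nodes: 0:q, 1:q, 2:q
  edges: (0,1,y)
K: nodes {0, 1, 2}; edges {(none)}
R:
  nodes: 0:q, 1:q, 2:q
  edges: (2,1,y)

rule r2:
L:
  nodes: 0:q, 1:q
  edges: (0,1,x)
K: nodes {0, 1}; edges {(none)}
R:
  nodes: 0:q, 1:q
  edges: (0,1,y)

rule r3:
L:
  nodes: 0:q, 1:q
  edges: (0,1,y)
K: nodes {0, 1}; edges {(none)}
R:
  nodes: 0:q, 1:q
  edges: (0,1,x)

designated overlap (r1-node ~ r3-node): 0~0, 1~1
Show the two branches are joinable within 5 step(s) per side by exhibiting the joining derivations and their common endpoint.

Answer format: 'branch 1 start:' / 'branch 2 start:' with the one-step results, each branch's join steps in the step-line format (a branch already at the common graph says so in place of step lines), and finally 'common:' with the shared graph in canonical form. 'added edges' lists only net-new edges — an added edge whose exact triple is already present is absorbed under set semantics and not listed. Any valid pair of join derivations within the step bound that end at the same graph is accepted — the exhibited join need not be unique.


branch 1 start:
nodes: 0:q, 1:q, 2:q
edges: (2,1,y)
branch 2 start:
nodes: 0:q, 1:q, 2:q
edges: (0,1,x)
branch 1 step 1: rule r1; match: 0->2, 1->1, 2->0; deleted nodes (none); deleted edges (2,1,y); added nodes (none); added edges (0,1,y); result: nodes: 0:q, 1:q, 2:q edges: (0,1,y)
branch 2 step 1: rule r2; match: 0->0, 1->1; deleted nodes (none); deleted edges (0,1,x); added nodes (none); added edges (0,1,y); result: nodes: 0:q, 1:q, 2:q edges: (0,1,y)
common:
nodes: 0:q, 1:q, 2:q
edges: (0,1,y)


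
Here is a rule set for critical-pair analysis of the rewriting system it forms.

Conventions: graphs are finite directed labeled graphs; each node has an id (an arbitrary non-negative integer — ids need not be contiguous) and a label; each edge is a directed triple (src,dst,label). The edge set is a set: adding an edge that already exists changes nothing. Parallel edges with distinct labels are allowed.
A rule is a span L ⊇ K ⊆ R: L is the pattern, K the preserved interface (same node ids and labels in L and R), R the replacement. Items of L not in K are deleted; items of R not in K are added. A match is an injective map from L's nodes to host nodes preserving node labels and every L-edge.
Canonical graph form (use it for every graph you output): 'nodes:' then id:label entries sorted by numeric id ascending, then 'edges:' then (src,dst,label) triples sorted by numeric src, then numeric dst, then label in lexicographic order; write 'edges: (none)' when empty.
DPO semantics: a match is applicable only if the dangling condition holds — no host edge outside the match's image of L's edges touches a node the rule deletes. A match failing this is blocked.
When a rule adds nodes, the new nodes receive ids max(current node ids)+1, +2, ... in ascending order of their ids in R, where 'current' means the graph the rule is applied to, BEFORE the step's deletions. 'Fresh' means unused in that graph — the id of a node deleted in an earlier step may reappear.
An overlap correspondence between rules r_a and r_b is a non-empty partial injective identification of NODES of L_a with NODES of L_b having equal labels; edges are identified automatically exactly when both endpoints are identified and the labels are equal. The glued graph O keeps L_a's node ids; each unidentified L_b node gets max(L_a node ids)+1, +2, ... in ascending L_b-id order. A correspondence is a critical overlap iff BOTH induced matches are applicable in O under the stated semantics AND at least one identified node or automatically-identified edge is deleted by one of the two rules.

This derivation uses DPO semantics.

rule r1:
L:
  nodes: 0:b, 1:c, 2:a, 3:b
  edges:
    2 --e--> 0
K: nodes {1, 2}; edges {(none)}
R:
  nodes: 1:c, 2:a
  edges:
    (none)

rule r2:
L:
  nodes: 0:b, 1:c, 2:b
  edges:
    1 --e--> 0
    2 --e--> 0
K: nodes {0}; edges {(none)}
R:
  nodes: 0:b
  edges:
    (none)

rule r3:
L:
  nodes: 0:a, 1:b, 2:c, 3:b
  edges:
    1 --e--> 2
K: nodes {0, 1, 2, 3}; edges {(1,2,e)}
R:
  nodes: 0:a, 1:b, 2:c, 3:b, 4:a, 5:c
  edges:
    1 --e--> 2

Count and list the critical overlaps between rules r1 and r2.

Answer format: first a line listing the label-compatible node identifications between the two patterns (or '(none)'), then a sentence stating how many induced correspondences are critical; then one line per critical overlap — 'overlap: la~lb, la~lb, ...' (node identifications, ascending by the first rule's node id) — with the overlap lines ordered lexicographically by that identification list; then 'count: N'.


label-compatible node identifications between L(r1) and L(r2): 0~0, 0~2, 1~1, 3~0, 3~2
1 of the induced correspondences is a critical overlap of r1 and r2.
overlap: 1~1
count: 1


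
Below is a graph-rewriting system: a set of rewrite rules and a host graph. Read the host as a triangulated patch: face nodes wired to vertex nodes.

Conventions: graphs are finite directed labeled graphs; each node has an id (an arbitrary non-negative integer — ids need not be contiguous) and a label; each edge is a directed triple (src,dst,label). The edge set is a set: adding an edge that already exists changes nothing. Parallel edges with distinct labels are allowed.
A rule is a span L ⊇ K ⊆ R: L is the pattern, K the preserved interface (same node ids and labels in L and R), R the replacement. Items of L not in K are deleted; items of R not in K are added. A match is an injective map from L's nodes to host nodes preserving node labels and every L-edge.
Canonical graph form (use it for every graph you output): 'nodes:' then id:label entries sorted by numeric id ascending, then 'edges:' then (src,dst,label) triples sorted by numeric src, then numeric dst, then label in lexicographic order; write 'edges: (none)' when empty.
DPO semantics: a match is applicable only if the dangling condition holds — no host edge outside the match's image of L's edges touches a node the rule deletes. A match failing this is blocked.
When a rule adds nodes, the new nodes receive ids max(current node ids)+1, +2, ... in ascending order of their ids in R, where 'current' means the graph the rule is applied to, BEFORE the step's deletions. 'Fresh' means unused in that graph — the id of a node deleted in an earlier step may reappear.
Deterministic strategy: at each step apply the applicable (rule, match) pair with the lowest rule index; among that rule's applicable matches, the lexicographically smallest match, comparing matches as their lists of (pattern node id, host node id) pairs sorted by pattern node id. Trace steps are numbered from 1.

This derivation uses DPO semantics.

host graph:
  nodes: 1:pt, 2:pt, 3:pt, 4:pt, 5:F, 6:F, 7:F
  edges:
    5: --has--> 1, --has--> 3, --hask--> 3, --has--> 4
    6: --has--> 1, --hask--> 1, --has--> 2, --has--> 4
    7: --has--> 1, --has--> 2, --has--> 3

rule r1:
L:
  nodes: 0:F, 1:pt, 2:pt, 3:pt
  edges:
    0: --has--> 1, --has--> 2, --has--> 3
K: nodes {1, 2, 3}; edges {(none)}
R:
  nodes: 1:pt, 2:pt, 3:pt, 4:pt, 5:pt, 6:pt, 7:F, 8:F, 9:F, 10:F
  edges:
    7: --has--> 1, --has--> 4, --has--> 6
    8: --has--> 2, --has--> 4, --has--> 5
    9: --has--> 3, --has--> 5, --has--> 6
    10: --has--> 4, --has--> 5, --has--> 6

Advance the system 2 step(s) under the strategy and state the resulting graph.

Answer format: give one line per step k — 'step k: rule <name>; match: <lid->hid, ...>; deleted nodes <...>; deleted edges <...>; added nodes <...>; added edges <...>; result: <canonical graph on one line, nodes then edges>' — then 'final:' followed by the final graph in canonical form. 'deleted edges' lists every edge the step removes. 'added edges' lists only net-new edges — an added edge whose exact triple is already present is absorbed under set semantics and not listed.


step 1: rule r1; match: 0->7, 1->1, 2->2, 3->3; deleted nodes 7; deleted edges (7,1,has); (7,2,has); (7,3,has); added nodes 8, 9, 10, 11, 12, 13, 14; added edges (11,1,has); (11,8,has); (11,10,has); (12,2,has); (12,8,has); (12,9,has); (13,3,has); (13,9,has); (13,10,has); (14,8,has); (14,9,has); (14,10,has); result: nodes: 1:pt, 2:pt, 3:pt, 4:pt, 5:F, 6:F, 8:pt, 9:pt, 10:pt, 11:F, 12:F, 13:F, 14:F edges: (5,1,has); (5,3,has); (5,3,hask); (5,4,has); (6,1,has); (6,1,hask); (6,2,has); (6,4,has); (11,1,has); (11,8,has); (11,10,has); (12,2,has); (12,8,has); (12,9,has); (13,3,has); (13,9,has); (13,10,has); (14,8,has); (14,9,has); (14,10,has)
step 2: rule r1; match: 0->11, 1->1, 2->8, 3->10; deleted nodes 11; deleted edges (11,1,has); (11,8,has); (11,10,has); added nodes 15, 16, 17, 18, 19, 20, 21; added edges (18,1,has); (18,15,has); (18,17,has); (19,8,has); (19,15,has); (19,16,has); (20,10,has); (20,16,has); (20,17,has); (21,15,has); (21,16,has); (21,17,has); result: nodes: 1:pt, 2:pt, 3:pt, 4:pt, 5:F, 6:F, 8:pt, 9:pt, 10:pt, 12:F, 13:F, 14:F, 15:pt, 16:pt, 17:pt, 18:F, 19:F, 20:F, 21:F edges: (5,1,has); (5,3,has); (5,3,hask); (5,4,has); (6,1,has); (6,1,hask); (6,2,has); (6,4,has); (12,2,has); (12,8,has); (12,9,has); (13,3,has); (13,9,has); (13,10,has); (14,8,has); (14,9,has); (14,10,has); (18,1,has); (18,15,has); (18,17,has); (19,8,has); (19,15,has); (19,16,has); (20,10,has); (20,16,has); (20,17,has); (21,15,has); (21,16,has); (21,17,has)
final:
nodes: 1:pt, 2:pt, 3:pt, 4:pt, 5:F, 6:F, 8:pt, 9:pt, 10:pt, 12:F, 13:F, 14:F, 15:pt, 16:pt, 17:pt, 18:F, 19:F, 20:F, 21:F
edges: (5,1,has); (5,3,has); (5,3,hask); (5,4,has); (6,1,has); (6,1,hask); (6,2,has); (6,4,has); (12,2,has); (12,8,has); (12,9,has); (13,3,has); (13,9,has); (13,10,has); (14,8,has); (14,9,has); (14,10,has); (18,1,has); (18,15,has); (18,17,has); (19,8,has); (19,15,has); (19,16,has); (20,10,has); (20,16,has); (20,17,has); (21,15,has); (21,16,has); (21,17,has)


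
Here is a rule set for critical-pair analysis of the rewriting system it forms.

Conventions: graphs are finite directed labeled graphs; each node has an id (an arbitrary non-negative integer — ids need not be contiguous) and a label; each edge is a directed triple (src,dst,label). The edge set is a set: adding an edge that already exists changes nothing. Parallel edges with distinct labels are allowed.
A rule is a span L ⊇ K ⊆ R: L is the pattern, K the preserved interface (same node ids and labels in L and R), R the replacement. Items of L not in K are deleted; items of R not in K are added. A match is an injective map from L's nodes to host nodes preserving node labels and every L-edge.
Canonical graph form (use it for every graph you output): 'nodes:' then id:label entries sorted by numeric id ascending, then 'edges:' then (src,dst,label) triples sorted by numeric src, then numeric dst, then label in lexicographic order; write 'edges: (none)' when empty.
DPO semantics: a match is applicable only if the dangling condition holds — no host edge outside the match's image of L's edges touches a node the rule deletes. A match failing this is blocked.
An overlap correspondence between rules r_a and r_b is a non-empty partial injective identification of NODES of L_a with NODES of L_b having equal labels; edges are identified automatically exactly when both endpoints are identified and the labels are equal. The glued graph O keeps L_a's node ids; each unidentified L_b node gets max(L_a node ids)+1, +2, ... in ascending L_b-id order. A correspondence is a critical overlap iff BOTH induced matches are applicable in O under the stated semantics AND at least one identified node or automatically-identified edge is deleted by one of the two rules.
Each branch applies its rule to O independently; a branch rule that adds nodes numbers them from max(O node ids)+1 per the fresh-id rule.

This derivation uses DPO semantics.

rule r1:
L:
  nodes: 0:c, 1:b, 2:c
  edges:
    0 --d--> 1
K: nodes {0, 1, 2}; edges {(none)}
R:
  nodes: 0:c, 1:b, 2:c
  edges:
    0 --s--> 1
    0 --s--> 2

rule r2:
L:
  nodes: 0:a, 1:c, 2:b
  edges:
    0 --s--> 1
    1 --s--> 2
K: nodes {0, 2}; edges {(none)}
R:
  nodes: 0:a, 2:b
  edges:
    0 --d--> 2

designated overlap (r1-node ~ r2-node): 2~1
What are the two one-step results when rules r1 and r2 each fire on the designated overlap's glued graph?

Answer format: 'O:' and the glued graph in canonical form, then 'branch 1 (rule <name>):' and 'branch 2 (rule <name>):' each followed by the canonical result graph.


O:
nodes: 0:c, 1:b, 2:c, 3:a, 4:b
edges: (0,1,d); (2,4,s); (3,2,s)
branch 1 (rule r1):
nodes: 0:c, 1:b, 2:c, 3:a, 4:b
edges: (0,1,s); (0,2,s); (2,4,s); (3,2,s)
branch 2 (rule r2):
nodes: 0:c, 1:b, 3:a, 4:b
edges: (0,1,d); (3,4,d)


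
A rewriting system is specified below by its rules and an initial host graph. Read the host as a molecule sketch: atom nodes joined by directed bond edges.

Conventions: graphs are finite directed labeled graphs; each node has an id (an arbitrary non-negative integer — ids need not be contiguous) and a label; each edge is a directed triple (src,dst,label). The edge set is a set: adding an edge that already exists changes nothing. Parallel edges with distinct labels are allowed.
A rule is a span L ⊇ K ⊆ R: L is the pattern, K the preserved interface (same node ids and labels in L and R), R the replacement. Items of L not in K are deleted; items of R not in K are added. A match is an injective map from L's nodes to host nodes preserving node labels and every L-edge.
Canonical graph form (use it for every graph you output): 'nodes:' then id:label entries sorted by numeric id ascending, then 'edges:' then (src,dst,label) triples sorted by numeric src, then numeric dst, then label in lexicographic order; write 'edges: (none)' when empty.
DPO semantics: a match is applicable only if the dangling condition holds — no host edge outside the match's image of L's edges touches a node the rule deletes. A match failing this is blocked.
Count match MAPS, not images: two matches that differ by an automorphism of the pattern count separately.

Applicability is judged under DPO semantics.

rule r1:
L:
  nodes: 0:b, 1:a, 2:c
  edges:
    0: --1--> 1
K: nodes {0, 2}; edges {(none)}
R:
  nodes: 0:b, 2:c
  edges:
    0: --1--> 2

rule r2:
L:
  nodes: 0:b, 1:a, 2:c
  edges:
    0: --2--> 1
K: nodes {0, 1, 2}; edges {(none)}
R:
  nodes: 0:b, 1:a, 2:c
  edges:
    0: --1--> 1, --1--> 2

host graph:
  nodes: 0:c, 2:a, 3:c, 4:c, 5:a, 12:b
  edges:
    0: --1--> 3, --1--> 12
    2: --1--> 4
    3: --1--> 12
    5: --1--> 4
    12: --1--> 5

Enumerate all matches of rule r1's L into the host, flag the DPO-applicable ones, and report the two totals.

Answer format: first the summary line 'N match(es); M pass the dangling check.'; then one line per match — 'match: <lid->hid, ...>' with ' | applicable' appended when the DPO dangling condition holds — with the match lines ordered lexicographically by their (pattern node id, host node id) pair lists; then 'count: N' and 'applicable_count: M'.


3 match(es); 0 pass the dangling check.
match: 0->12, 1->5, 2->0
match: 0->12, 1->5, 2->3
match: 0->12, 1->5, 2->4
count: 3
applicable_count: 0


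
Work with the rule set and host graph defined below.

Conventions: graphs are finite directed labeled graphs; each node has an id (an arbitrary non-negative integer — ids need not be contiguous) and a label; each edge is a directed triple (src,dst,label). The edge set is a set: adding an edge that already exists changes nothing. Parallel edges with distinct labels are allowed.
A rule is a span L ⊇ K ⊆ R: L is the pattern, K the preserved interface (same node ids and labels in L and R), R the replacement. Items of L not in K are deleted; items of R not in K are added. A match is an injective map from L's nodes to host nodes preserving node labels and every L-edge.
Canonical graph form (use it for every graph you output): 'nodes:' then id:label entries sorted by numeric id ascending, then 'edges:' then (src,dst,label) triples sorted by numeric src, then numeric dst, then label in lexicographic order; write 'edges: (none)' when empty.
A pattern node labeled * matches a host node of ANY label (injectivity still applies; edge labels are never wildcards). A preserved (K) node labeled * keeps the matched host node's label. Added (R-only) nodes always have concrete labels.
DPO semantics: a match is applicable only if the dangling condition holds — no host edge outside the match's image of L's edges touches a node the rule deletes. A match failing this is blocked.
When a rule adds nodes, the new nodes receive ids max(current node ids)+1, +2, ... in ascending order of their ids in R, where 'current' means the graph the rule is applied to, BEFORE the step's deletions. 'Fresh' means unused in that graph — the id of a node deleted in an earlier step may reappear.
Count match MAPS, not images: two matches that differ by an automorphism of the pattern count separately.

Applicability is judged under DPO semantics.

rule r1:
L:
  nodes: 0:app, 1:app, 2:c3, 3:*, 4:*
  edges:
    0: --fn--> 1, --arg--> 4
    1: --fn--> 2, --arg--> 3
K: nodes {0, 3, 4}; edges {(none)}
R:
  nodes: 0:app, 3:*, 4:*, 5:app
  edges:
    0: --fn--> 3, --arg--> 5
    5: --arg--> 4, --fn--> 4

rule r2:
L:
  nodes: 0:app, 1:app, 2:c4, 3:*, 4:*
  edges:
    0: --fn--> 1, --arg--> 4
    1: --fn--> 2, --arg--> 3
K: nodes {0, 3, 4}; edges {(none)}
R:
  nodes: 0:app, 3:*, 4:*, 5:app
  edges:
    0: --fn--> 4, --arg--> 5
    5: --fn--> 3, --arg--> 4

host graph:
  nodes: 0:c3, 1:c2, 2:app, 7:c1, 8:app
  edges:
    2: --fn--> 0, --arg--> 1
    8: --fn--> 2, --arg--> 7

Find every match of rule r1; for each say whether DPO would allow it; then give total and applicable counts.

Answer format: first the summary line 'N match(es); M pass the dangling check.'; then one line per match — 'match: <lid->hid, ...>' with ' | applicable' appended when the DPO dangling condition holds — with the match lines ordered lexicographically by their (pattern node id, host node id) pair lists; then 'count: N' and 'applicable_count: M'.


1 match(es); 1 pass the dangling check.
match: 0->8, 1->2, 2->0, 3->1, 4->7 | applicable
count: 1
applicable_count: 1


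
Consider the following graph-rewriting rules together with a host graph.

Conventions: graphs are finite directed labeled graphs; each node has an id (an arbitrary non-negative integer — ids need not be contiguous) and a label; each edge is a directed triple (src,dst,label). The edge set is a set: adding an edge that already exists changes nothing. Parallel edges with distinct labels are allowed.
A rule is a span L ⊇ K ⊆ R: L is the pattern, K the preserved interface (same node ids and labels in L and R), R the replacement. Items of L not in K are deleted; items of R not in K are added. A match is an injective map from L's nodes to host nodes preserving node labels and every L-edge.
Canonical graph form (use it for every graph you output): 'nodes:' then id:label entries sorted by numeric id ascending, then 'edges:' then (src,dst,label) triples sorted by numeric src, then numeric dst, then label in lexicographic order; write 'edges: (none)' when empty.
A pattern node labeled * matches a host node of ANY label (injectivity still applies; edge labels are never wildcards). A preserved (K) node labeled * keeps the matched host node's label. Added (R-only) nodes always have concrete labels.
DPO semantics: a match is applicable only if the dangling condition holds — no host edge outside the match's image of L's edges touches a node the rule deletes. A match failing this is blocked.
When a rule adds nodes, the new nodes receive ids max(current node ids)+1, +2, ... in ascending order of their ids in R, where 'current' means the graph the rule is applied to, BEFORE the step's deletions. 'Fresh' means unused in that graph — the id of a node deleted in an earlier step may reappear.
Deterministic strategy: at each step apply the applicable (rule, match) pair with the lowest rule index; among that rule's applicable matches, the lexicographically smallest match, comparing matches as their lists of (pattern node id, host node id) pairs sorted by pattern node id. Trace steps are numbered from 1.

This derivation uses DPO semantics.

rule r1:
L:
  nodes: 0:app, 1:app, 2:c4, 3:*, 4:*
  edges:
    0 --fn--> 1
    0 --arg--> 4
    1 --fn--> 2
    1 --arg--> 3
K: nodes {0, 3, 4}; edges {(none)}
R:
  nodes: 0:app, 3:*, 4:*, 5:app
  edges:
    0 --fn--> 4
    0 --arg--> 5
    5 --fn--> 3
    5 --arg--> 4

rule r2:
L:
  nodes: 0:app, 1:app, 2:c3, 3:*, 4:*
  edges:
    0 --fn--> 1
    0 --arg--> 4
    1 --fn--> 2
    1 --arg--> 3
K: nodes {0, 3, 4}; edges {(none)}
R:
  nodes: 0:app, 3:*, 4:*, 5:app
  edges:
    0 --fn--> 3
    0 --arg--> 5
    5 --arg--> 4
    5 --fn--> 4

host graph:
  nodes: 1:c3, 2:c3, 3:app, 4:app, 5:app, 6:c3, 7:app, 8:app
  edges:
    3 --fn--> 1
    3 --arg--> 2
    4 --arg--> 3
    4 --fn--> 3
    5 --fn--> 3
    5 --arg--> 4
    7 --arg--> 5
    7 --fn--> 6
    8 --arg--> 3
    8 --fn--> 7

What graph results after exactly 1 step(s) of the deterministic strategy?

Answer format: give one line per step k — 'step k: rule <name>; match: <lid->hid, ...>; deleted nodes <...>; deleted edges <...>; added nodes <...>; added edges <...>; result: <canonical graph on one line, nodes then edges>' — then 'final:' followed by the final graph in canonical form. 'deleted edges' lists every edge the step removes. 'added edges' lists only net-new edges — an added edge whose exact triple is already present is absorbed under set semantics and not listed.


step 1: rule r2; match: 0->8, 1->7, 2->6, 3->5, 4->3; deleted nodes 6, 7; deleted edges (7,5,arg); (7,6,fn); (8,3,arg); (8,7,fn); added nodes 9; added edges (8,5,fn); (8,9,arg); (9,3,arg); (9,3,fn); result: nodes: 1:c3, 2:c3, 3:app, 4:app, 5:app, 8:app, 9:app edges: (3,1,fn); (3,2,arg); (4,3,arg); (4,3,fn); (5,3,fn); (5,4,arg); (8,5,fn); (8,9,arg); (9,3,arg); (9,3,fn)
final:
nodes: 1:c3, 2:c3, 3:app, 4:app, 5:app, 8:app, 9:app
edges: (3,1,fn); (3,2,arg); (4,3,arg); (4,3,fn); (5,3,fn); (5,4,arg); (8,5,fn); (8,9,arg); (9,3,arg); (9,3,fn)
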